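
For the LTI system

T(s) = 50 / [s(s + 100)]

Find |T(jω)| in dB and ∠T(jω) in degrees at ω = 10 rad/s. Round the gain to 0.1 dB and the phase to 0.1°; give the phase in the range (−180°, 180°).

At s = jω = j10:
pole (s+100): 100 + j10 → |·| = √(100²+10²) = √10100 ≈ 100.5, ∠ = arctan(10/100) ≈ 5.71°
pole at origin: |s| = 10, ∠ = 90.00° (in denominator)
|T| = 50 / 1005 ≈ 0.049751
Gain = 20 log₁₀(0.049751) ≈ -26.06 dB
∠T = 0.00° − 95.71° = -95.71°

-26.1 dB, -95.7°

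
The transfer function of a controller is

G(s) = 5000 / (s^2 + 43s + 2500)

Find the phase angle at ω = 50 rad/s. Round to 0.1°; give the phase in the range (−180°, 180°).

-90.0°

At s = jω = j50:
quadratic: (j50)² + 43·j50 + 2500 = 0 + j2150 → |·| ≈ 2150, ∠ ≈ 90.00°
∠G = 0.00° − 90.00° = -90.00°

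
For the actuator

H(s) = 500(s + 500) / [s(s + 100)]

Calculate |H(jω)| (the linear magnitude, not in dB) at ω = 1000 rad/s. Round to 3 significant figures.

At s = jω = j1000:
zero (s+500): 500 + j1000 → |·| = √(500²+1000²) = √1250000 ≈ 1118, ∠ = arctan(1000/500) ≈ 63.43°
pole (s+100): 100 + j1000 → |·| = √(100²+1000²) = √1010000 ≈ 1005, ∠ = arctan(1000/100) ≈ 84.29°
pole at origin: |s| = 1000, ∠ = 90.00° (in denominator)
|H| = 500 · 1118 / 1.005e+06 ≈ 0.55622

0.556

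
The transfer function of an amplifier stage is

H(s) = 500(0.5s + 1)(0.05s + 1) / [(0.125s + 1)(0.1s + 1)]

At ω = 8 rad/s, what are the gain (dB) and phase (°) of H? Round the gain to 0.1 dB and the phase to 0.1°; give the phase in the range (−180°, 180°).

At ω = 8 rad/s:
zero (1 + j8·0.5) = 1 + j4 → |·| ≈ 4.1231, ∠ ≈ 75.96°
zero (1 + j8·0.05) = 1 + j0.4 → |·| ≈ 1.077, ∠ ≈ 21.80°
pole (1 + j8·0.125) = 1 + j1 → |·| ≈ 1.4142, ∠ ≈ 45.00°
pole (1 + j8·0.1) = 1 + j0.8 → |·| ≈ 1.2806, ∠ ≈ 38.66°
|H| = 500 · 4.1231 · 1.077 / (1.4142 · 1.2806) ≈ 1226
Gain = 20 log₁₀(1226) ≈ 61.77 dB
∠H = (75.96° + 21.80°) − (45.00° + 38.66°) = 14.10°

61.8 dB, 14.1°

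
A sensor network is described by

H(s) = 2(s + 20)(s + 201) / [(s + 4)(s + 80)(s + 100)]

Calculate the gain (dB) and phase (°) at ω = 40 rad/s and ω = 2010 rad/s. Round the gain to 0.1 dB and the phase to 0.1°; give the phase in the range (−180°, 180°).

At s = jω = j40:
zero (s+20): 20 + j40 → |·| = √(20²+40²) = √2000 ≈ 44.721, ∠ = arctan(40/20) ≈ 63.43°
zero (s+201): 201 + j40 → |·| = √(201²+40²) = √42001 ≈ 204.94, ∠ = arctan(40/201) ≈ 11.26°
pole (s+4): 4 + j40 → |·| = √(4²+40²) = √1616 ≈ 40.2, ∠ = arctan(40/4) ≈ 84.29°
pole (s+80): 80 + j40 → |·| = √(80²+40²) = √8000 ≈ 89.443, ∠ = arctan(40/80) ≈ 26.57°
pole (s+100): 100 + j40 → |·| = √(100²+40²) = √11600 ≈ 107.7, ∠ = arctan(40/100) ≈ 21.80°
|H| = 2 · 9165.1 / 3.8725e+05 ≈ 0.047334
Gain = 20 log₁₀(0.047334) ≈ -26.50 dB
∠H = 74.69° − 132.66° = -57.97°

At s = jω = j2010:
zero (s+20): 20 + j2010 → |·| = √(20²+2010²) = √4040500 ≈ 2010.1, ∠ = arctan(2010/20) ≈ 89.43°
zero (s+201): 201 + j2010 → |·| = √(201²+2010²) = √4080501 ≈ 2020, ∠ = arctan(2010/201) ≈ 84.29°
pole (s+4): 4 + j2010 → |·| = √(4²+2010²) = √4040116 ≈ 2010, ∠ = arctan(2010/4) ≈ 89.89°
pole (s+80): 80 + j2010 → |·| = √(80²+2010²) = √4046500 ≈ 2011.6, ∠ = arctan(2010/80) ≈ 87.72°
pole (s+100): 100 + j2010 → |·| = √(100²+2010²) = √4050100 ≈ 2012.5, ∠ = arctan(2010/100) ≈ 87.15°
|H| = 2 · 4.0604e+06 / 8.1372e+09 ≈ 0.00099798
Gain = 20 log₁₀(0.00099798) ≈ -60.02 dB
∠H = 173.72° − 264.76° = -91.04°

ω = 40: -26.5 dB, -58.0°; ω = 2010: -60.0 dB, -91.0°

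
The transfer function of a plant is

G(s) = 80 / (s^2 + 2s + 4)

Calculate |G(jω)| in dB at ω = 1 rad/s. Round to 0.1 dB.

At s = jω = j1:
quadratic: (j1)² + 2·j1 + 4 = 3 + j2 → |·| ≈ 3.6056, ∠ ≈ 33.69°
|G| = 80 / 3.6056 ≈ 22.188
Gain = 20 log₁₀(22.188) ≈ 26.92 dB

26.9 dB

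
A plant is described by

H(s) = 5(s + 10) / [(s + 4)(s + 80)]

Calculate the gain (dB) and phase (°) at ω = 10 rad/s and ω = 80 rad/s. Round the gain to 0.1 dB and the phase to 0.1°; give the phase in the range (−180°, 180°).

At s = jω = j10:
zero (s+10): 10 + j10 → |·| = √(10²+10²) = √200 ≈ 14.142, ∠ = arctan(10/10) ≈ 45.00°
pole (s+4): 4 + j10 → |·| = √(4²+10²) = √116 ≈ 10.77, ∠ = arctan(10/4) ≈ 68.20°
pole (s+80): 80 + j10 → |·| = √(80²+10²) = √6500 ≈ 80.623, ∠ = arctan(10/80) ≈ 7.13°
|H| = 5 · 14.142 / 868.31 ≈ 0.081434
Gain = 20 log₁₀(0.081434) ≈ -21.78 dB
∠H = 45.00° − 75.33° = -30.33°

At s = jω = j80:
zero (s+10): 10 + j80 → |·| = √(10²+80²) = √6500 ≈ 80.623, ∠ = arctan(80/10) ≈ 82.87°
pole (s+4): 4 + j80 → |·| = √(4²+80²) = √6416 ≈ 80.1, ∠ = arctan(80/4) ≈ 87.14°
pole (s+80): 80 + j80 → |·| = √(80²+80²) = √12800 ≈ 113.14, ∠ = arctan(80/80) ≈ 45.00°
|H| = 5 · 80.623 / 9062.5 ≈ 0.044482
Gain = 20 log₁₀(0.044482) ≈ -27.04 dB
∠H = 82.87° − 132.14° = -49.27°

ω = 10: -21.8 dB, -30.3°; ω = 80: -27.0 dB, -49.3°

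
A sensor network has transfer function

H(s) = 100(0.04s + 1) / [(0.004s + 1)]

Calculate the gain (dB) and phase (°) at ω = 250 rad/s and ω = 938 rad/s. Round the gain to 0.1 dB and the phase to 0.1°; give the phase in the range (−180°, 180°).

At ω = 250 rad/s:
zero (1 + j250·0.04) = 1 + j10 → |·| ≈ 10.05, ∠ ≈ 84.29°
pole (1 + j250·0.004) = 1 + j1 → |·| ≈ 1.4142, ∠ ≈ 45.00°
|H| = 100 · 10.05 / (1.4142) ≈ 710.65
Gain = 20 log₁₀(710.65) ≈ 57.03 dB
∠H = (84.29°) − (45.00°) = 39.29°

At ω = 938 rad/s:
zero (1 + j938·0.04) = 1 + j37.52 → |·| ≈ 37.533, ∠ ≈ 88.47°
pole (1 + j938·0.004) = 1 + j3.752 → |·| ≈ 3.883, ∠ ≈ 75.08°
|H| = 100 · 37.533 / (3.883) ≈ 966.6
Gain = 20 log₁₀(966.6) ≈ 59.70 dB
∠H = (88.47°) − (75.08°) = 13.39°

ω = 250: 57.0 dB, 39.3°; ω = 938: 59.7 dB, 13.4°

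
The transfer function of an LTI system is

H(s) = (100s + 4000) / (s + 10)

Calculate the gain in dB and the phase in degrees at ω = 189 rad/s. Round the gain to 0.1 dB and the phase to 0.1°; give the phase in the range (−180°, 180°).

Substitute s = j189:
Numerator: 100(j189) + 4000 = 4000 + j18900
Denominator: (j189) + 10 = 10 + j189
|N| = √(4000² + 18900²) ≈ 19319, ∠N ≈ 78.05°
|D| = √(10² + 189²) ≈ 189.26, ∠D ≈ 86.97°
|H| = 19319 / 189.26 ≈ 102.08
Gain = 20 log₁₀(102.08) ≈ 40.18 dB
∠H = 78.05° − 86.97° = -8.92°

40.2 dB, -8.9°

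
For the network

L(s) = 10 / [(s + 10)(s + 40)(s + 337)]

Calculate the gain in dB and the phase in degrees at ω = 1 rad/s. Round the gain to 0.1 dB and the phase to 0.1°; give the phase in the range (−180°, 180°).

At s = jω = j1:
pole (s+10): 10 + j1 → |·| = √(10²+1²) = √101 ≈ 10.05, ∠ = arctan(1/10) ≈ 5.71°
pole (s+40): 40 + j1 → |·| = √(40²+1²) = √1601 ≈ 40.012, ∠ = arctan(1/40) ≈ 1.43°
pole (s+337): 337 + j1 → |·| = √(337²+1²) = √113570 ≈ 337, ∠ = arctan(1/337) ≈ 0.17°
|L| = 10 / 1.3551e+05 ≈ 7.3795e-05
Gain = 20 log₁₀(7.3795e-05) ≈ -82.64 dB
∠L = 0.00° − 7.31° = -7.31°

-82.6 dB, -7.3°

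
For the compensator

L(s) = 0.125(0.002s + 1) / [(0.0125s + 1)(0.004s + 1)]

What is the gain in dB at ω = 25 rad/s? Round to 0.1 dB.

-18.5 dB

At ω = 25 rad/s:
zero (1 + j25·0.002) = 1 + j0.05 → |·| ≈ 1.0012, ∠ ≈ 2.86°
pole (1 + j25·0.0125) = 1 + j0.3125 → |·| ≈ 1.0477, ∠ ≈ 17.35°
pole (1 + j25·0.004) = 1 + j0.1 → |·| ≈ 1.005, ∠ ≈ 5.71°
|L| = 0.125 · 1.0012 / (1.0477 · 1.005) ≈ 0.11886
Gain = 20 log₁₀(0.11886) ≈ -18.50 dB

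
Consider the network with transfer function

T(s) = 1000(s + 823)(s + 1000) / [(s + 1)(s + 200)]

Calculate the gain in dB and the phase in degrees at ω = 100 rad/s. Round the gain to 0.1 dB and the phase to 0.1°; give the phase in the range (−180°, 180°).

91.4 dB, -103.4°

At s = jω = j100:
zero (s+823): 823 + j100 → |·| = √(823²+100²) = √687329 ≈ 829.05, ∠ = arctan(100/823) ≈ 6.93°
zero (s+1000): 1000 + j100 → |·| = √(1000²+100²) = √1010000 ≈ 1005, ∠ = arctan(100/1000) ≈ 5.71°
pole (s+1): 1 + j100 → |·| = √(1²+100²) = √10001 ≈ 100, ∠ = arctan(100/1) ≈ 89.43°
pole (s+200): 200 + j100 → |·| = √(200²+100²) = √50000 ≈ 223.61, ∠ = arctan(100/200) ≈ 26.57°
|T| = 1000 · 8.332e+05 / 22361 ≈ 37261
Gain = 20 log₁₀(37261) ≈ 91.43 dB
∠T = 12.64° − 116.00° = -103.36°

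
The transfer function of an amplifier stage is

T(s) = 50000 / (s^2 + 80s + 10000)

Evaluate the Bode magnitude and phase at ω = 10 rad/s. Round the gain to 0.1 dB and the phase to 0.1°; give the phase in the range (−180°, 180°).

At s = jω = j10:
quadratic: (j10)² + 80·j10 + 10000 = 9900 + j800 → |·| ≈ 9932.3, ∠ ≈ 4.62°
|T| = 50000 / 9932.3 ≈ 5.0341
Gain = 20 log₁₀(5.0341) ≈ 14.04 dB
∠T = 0.00° − 4.62° = -4.62°

14.0 dB, -4.6°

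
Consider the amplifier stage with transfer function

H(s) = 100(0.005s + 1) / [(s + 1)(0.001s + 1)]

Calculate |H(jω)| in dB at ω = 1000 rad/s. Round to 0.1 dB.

-8.9 dB

At ω = 1000 rad/s:
zero (1 + j1000·0.005) = 1 + j5 → |·| ≈ 5.099, ∠ ≈ 78.69°
pole (1 + j1000·1) = 1 + j1000 → |·| ≈ 1000, ∠ ≈ 89.94°
pole (1 + j1000·0.001) = 1 + j1 → |·| ≈ 1.4142, ∠ ≈ 45.00°
|H| = 100 · 5.099 / (1000 · 1.4142) ≈ 0.36056
Gain = 20 log₁₀(0.36056) ≈ -8.86 dB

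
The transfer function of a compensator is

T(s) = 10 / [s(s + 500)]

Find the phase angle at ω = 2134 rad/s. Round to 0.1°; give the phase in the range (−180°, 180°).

At s = jω = j2134:
pole (s+500): 500 + j2134 → |·| = √(500²+2134²) = √4803956 ≈ 2191.8, ∠ = arctan(2134/500) ≈ 76.81°
pole at origin: |s| = 2134, ∠ = 90.00° (in denominator)
∠T = 0.00° − 166.81° = -166.81°

-166.8°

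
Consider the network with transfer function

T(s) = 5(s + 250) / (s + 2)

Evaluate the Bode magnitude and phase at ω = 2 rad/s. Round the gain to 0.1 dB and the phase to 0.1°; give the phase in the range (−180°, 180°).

At s = jω = j2:
zero (s+250): 250 + j2 → |·| = √(250²+2²) = √62504 ≈ 250.01, ∠ = arctan(2/250) ≈ 0.46°
pole (s+2): 2 + j2 → |·| = √(2²+2²) = √8 ≈ 2.8284, ∠ = arctan(2/2) ≈ 45.00°
|T| = 5 · 250.01 / 2.8284 ≈ 441.96
Gain = 20 log₁₀(441.96) ≈ 52.91 dB
∠T = 0.46° − 45.00° = -44.54°

52.9 dB, -44.5°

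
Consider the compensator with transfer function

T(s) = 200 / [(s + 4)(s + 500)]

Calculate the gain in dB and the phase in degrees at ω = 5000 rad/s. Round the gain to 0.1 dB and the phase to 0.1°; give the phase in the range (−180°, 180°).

-102.0 dB, -174.2°

At s = jω = j5000:
pole (s+4): 4 + j5000 → |·| = √(4²+5000²) = √25000016 ≈ 5000, ∠ = arctan(5000/4) ≈ 89.95°
pole (s+500): 500 + j5000 → |·| = √(500²+5000²) = √25250000 ≈ 5024.9, ∠ = arctan(5000/500) ≈ 84.29°
|T| = 200 / 2.5124e+07 ≈ 7.9605e-06
Gain = 20 log₁₀(7.9605e-06) ≈ -101.98 dB
∠T = 0.00° − 174.24° = -174.24°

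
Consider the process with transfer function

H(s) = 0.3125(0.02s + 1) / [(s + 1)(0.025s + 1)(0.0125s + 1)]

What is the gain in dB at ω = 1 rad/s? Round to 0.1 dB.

At ω = 1 rad/s:
zero (1 + j1·0.02) = 1 + j0.02 → |·| ≈ 1.0002, ∠ ≈ 1.15°
pole (1 + j1·1) = 1 + j1 → |·| ≈ 1.4142, ∠ ≈ 45.00°
pole (1 + j1·0.025) = 1 + j0.025 → |·| ≈ 1.0003, ∠ ≈ 1.43°
pole (1 + j1·0.0125) = 1 + j0.0125 → |·| ≈ 1.0001, ∠ ≈ 0.72°
|H| = 0.3125 · 1.0002 / (1.4142 · 1.0003 · 1.0001) ≈ 0.22093
Gain = 20 log₁₀(0.22093) ≈ -13.11 dB

-13.1 dB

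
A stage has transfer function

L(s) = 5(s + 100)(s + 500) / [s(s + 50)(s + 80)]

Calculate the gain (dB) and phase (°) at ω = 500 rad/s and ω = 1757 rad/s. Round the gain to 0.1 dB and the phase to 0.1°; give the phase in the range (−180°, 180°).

ω = 500: -37.0 dB, -131.5°; ω = 1757: -50.6 dB, -104.9°

At s = jω = j500:
zero (s+100): 100 + j500 → |·| = √(100²+500²) = √260000 ≈ 509.9, ∠ = arctan(500/100) ≈ 78.69°
zero (s+500): 500 + j500 → |·| = √(500²+500²) = √500000 ≈ 707.11, ∠ = arctan(500/500) ≈ 45.00°
pole (s+50): 50 + j500 → |·| = √(50²+500²) = √252500 ≈ 502.49, ∠ = arctan(500/50) ≈ 84.29°
pole (s+80): 80 + j500 → |·| = √(80²+500²) = √256400 ≈ 506.36, ∠ = arctan(500/80) ≈ 80.91°
pole at origin: |s| = 500, ∠ = 90.00° (in denominator)
|L| = 5 · 3.6056e+05 / 1.2722e+08 ≈ 0.014171
Gain = 20 log₁₀(0.014171) ≈ -36.97 dB
∠L = 123.69° − 255.20° = -131.51°

At s = jω = j1757:
zero (s+100): 100 + j1757 → |·| = √(100²+1757²) = √3097049 ≈ 1759.8, ∠ = arctan(1757/100) ≈ 86.74°
zero (s+500): 500 + j1757 → |·| = √(500²+1757²) = √3337049 ≈ 1826.8, ∠ = arctan(1757/500) ≈ 74.11°
pole (s+50): 50 + j1757 → |·| = √(50²+1757²) = √3089549 ≈ 1757.7, ∠ = arctan(1757/50) ≈ 88.37°
pole (s+80): 80 + j1757 → |·| = √(80²+1757²) = √3093449 ≈ 1758.8, ∠ = arctan(1757/80) ≈ 87.39°
pole at origin: |s| = 1757, ∠ = 90.00° (in denominator)
|L| = 5 · 3.2148e+06 / 5.4317e+09 ≈ 0.0029593
Gain = 20 log₁₀(0.0029593) ≈ -50.58 dB
∠L = 160.85° − 265.76° = -104.91°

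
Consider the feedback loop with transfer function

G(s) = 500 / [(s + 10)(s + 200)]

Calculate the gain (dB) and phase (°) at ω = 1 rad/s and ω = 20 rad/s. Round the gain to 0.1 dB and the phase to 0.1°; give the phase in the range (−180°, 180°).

ω = 1: -12.1 dB, -6.0°; ω = 20: -19.1 dB, -69.1°

At s = jω = j1:
pole (s+10): 10 + j1 → |·| = √(10²+1²) = √101 ≈ 10.05, ∠ = arctan(1/10) ≈ 5.71°
pole (s+200): 200 + j1 → |·| = √(200²+1²) = √40001 ≈ 200, ∠ = arctan(1/200) ≈ 0.29°
|G| = 500 / 2010 ≈ 0.24876
Gain = 20 log₁₀(0.24876) ≈ -12.08 dB
∠G = 0.00° − 6.00° = -6.00°

At s = jω = j20:
pole (s+10): 10 + j20 → |·| = √(10²+20²) = √500 ≈ 22.361, ∠ = arctan(20/10) ≈ 63.43°
pole (s+200): 200 + j20 → |·| = √(200²+20²) = √40400 ≈ 201, ∠ = arctan(20/200) ≈ 5.71°
|G| = 500 / 4494.6 ≈ 0.11124
Gain = 20 log₁₀(0.11124) ≈ -19.07 dB
∠G = 0.00° − 69.14° = -69.14°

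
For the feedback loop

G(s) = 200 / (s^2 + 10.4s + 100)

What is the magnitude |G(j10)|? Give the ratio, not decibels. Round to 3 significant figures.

At s = jω = j10:
quadratic: (j10)² + 10.4·j10 + 100 = 0 + j104 → |·| ≈ 104, ∠ ≈ 90.00°
|G| = 200 / 104 ≈ 1.9231

1.92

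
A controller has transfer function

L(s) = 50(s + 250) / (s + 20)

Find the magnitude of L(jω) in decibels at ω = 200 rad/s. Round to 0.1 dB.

38.0 dB

At s = jω = j200:
zero (s+250): 250 + j200 → |·| = √(250²+200²) = √102500 ≈ 320.16, ∠ = arctan(200/250) ≈ 38.66°
pole (s+20): 20 + j200 → |·| = √(20²+200²) = √40400 ≈ 201, ∠ = arctan(200/20) ≈ 84.29°
|L| = 50 · 320.16 / 201 ≈ 79.642
Gain = 20 log₁₀(79.642) ≈ 38.02 dB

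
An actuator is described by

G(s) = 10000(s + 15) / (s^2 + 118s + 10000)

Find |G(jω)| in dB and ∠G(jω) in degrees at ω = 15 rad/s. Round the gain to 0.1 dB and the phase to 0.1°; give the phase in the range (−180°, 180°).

At s = jω = j15:
zero (s+15): 15 + j15 → |·| = √(15²+15²) = √450 ≈ 21.213, ∠ = arctan(15/15) ≈ 45.00°
quadratic: (j15)² + 118·j15 + 10000 = 9775 + j1770 → |·| ≈ 9934, ∠ ≈ 10.26°
|G| = 10000 · 21.213 / 9934 ≈ 21.354
Gain = 20 log₁₀(21.354) ≈ 26.59 dB
∠G = 45.00° − 10.26° = 34.74°

26.6 dB, 34.7°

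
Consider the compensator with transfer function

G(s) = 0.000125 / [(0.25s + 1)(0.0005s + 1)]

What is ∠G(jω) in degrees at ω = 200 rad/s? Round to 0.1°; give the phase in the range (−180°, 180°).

At ω = 200 rad/s:
pole (1 + j200·0.25) = 1 + j50 → |·| ≈ 50.01, ∠ ≈ 88.85°
pole (1 + j200·0.0005) = 1 + j0.1 → |·| ≈ 1.005, ∠ ≈ 5.71°
∠G = (0°) − (88.85° + 5.71°) = -94.56°

-94.6°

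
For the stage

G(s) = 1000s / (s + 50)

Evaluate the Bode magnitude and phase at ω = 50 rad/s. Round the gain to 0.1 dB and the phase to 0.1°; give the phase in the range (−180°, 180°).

At s = jω = j50:
zero at origin: s = j50 → |·| = 50, ∠ = 90.00°
pole (s+50): 50 + j50 → |·| = √(50²+50²) = √5000 ≈ 70.711, ∠ = arctan(50/50) ≈ 45.00°
|G| = 1000 · 50 / 70.711 ≈ 707.1
Gain = 20 log₁₀(707.1) ≈ 56.99 dB
∠G = 90.00° − 45.00° = 45.00°

57.0 dB, 45.0°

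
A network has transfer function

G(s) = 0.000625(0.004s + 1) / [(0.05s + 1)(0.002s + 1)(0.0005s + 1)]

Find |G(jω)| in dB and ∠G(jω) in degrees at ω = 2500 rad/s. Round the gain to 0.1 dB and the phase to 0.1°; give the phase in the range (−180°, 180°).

At ω = 2500 rad/s:
zero (1 + j2500·0.004) = 1 + j10 → |·| ≈ 10.05, ∠ ≈ 84.29°
pole (1 + j2500·0.05) = 1 + j125 → |·| ≈ 125, ∠ ≈ 89.54°
pole (1 + j2500·0.002) = 1 + j5 → |·| ≈ 5.099, ∠ ≈ 78.69°
pole (1 + j2500·0.0005) = 1 + j1.25 → |·| ≈ 1.6008, ∠ ≈ 51.34°
|G| = 0.000625 · 10.05 / (125 · 5.099 · 1.6008) ≈ 6.1562e-06
Gain = 20 log₁₀(6.1562e-06) ≈ -104.21 dB
∠G = (84.29°) − (89.54° + 78.69° + 51.34°) = -135.28°

-104.2 dB, -135.3°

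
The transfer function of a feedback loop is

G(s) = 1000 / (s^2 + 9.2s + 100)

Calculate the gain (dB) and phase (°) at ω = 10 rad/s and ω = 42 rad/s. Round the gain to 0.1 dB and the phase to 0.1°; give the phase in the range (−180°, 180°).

ω = 10: 20.7 dB, -90.0°; ω = 42: -4.7 dB, -166.9°

At s = jω = j10:
quadratic: (j10)² + 9.2·j10 + 100 = 0 + j92 → |·| ≈ 92, ∠ ≈ 90.00°
|G| = 1000 / 92 ≈ 10.87
Gain = 20 log₁₀(10.87) ≈ 20.72 dB
∠G = 0.00° − 90.00° = -90.00°

At s = jω = j42:
quadratic: (j42)² + 9.2·j42 + 100 = -1664 + j386.4 → |·| ≈ 1708.3, ∠ ≈ 166.93°
|G| = 1000 / 1708.3 ≈ 0.58538
Gain = 20 log₁₀(0.58538) ≈ -4.65 dB
∠G = 0.00° − 166.93° = -166.93°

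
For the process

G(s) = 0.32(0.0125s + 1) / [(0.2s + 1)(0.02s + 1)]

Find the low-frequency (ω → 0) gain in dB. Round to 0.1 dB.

G(0) = 0.32 · 1 / 1 = 0.32
20 log₁₀(0.32) ≈ -9.90 dB

-9.9 dB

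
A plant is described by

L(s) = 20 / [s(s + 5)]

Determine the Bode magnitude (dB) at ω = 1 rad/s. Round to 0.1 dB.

At s = jω = j1:
pole (s+5): 5 + j1 → |·| = √(5²+1²) = √26 ≈ 5.099, ∠ = arctan(1/5) ≈ 11.31°
pole at origin: |s| = 1, ∠ = 90.00° (in denominator)
|L| = 20 / 5.099 ≈ 3.9223
Gain = 20 log₁₀(3.9223) ≈ 11.87 dB

11.9 dB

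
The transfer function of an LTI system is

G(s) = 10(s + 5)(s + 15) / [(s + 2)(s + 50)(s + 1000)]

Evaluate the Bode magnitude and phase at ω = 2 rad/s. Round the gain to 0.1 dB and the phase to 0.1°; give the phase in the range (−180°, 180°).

-44.8 dB, -18.0°

At s = jω = j2:
zero (s+5): 5 + j2 → |·| = √(5²+2²) = √29 ≈ 5.3852, ∠ = arctan(2/5) ≈ 21.80°
zero (s+15): 15 + j2 → |·| = √(15²+2²) = √229 ≈ 15.133, ∠ = arctan(2/15) ≈ 7.59°
pole (s+2): 2 + j2 → |·| = √(2²+2²) = √8 ≈ 2.8284, ∠ = arctan(2/2) ≈ 45.00°
pole (s+50): 50 + j2 → |·| = √(50²+2²) = √2504 ≈ 50.04, ∠ = arctan(2/50) ≈ 2.29°
pole (s+1000): 1000 + j2 → |·| = √(1000²+2²) = √1000004 ≈ 1000, ∠ = arctan(2/1000) ≈ 0.11°
|G| = 10 · 81.494 / 1.4153e+05 ≈ 0.0057581
Gain = 20 log₁₀(0.0057581) ≈ -44.79 dB
∠G = 29.39° − 47.40° = -18.01°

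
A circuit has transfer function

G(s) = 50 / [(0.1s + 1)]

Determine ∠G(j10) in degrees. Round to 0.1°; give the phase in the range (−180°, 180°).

-45.0°

At ω = 10 rad/s:
pole (1 + j10·0.1) = 1 + j1 → |·| ≈ 1.4142, ∠ ≈ 45.00°
∠G = (0°) − (45.00°) = -45.00°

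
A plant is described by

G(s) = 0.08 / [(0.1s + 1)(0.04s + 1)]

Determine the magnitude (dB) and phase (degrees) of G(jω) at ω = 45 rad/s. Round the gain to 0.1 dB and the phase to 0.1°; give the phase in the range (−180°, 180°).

At ω = 45 rad/s:
pole (1 + j45·0.1) = 1 + j4.5 → |·| ≈ 4.6098, ∠ ≈ 77.47°
pole (1 + j45·0.04) = 1 + j1.8 → |·| ≈ 2.0591, ∠ ≈ 60.95°
|G| = 0.08 · 1 / (4.6098 · 2.0591) ≈ 0.0084281
Gain = 20 log₁₀(0.0084281) ≈ -41.49 dB
∠G = (0°) − (77.47° + 60.95°) = -138.42°

-41.5 dB, -138.4°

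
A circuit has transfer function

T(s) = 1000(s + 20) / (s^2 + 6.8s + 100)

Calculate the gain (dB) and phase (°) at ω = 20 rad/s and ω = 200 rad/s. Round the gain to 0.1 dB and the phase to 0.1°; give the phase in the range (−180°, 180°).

At s = jω = j20:
zero (s+20): 20 + j20 → |·| = √(20²+20²) = √800 ≈ 28.284, ∠ = arctan(20/20) ≈ 45.00°
quadratic: (j20)² + 6.8·j20 + 100 = -300 + j136 → |·| ≈ 329.39, ∠ ≈ 155.61°
|T| = 1000 · 28.284 / 329.39 ≈ 85.868
Gain = 20 log₁₀(85.868) ≈ 38.68 dB
∠T = 45.00° − 155.61° = -110.61°

At s = jω = j200:
zero (s+20): 20 + j200 → |·| = √(20²+200²) = √40400 ≈ 201, ∠ = arctan(200/20) ≈ 84.29°
quadratic: (j200)² + 6.8·j200 + 100 = -39900 + j1360 → |·| ≈ 39923, ∠ ≈ 178.05°
|T| = 1000 · 201 / 39923 ≈ 5.0347
Gain = 20 log₁₀(5.0347) ≈ 14.04 dB
∠T = 84.29° − 178.05° = -93.76°

ω = 20: 38.7 dB, -110.6°; ω = 200: 14.0 dB, -93.8°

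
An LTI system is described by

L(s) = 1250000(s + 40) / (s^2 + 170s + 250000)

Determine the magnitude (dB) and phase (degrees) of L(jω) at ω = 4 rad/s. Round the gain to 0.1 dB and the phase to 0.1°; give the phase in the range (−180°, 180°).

At s = jω = j4:
zero (s+40): 40 + j4 → |·| = √(40²+4²) = √1616 ≈ 40.2, ∠ = arctan(4/40) ≈ 5.71°
quadratic: (j4)² + 170·j4 + 250000 = 249984 + j680 → |·| ≈ 2.4998e+05, ∠ ≈ 0.16°
|L| = 1250000 · 40.2 / 2.4998e+05 ≈ 201.02
Gain = 20 log₁₀(201.02) ≈ 46.06 dB
∠L = 5.71° − 0.16° = 5.55°

46.1 dB, 5.6°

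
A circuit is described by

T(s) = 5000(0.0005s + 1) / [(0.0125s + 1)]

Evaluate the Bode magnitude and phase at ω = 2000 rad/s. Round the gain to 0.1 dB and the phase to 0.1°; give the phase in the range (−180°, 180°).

At ω = 2000 rad/s:
zero (1 + j2000·0.0005) = 1 + j1 → |·| ≈ 1.4142, ∠ ≈ 45.00°
pole (1 + j2000·0.0125) = 1 + j25 → |·| ≈ 25.02, ∠ ≈ 87.71°
|T| = 5000 · 1.4142 / (25.02) ≈ 282.61
Gain = 20 log₁₀(282.61) ≈ 49.02 dB
∠T = (45.00°) − (87.71°) = -42.71°

49.0 dB, -42.7°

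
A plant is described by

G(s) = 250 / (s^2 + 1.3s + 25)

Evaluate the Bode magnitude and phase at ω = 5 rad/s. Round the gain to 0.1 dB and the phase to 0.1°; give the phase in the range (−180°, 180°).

31.7 dB, -90.0°

At s = jω = j5:
quadratic: (j5)² + 1.3·j5 + 25 = 0 + j6.5 → |·| ≈ 6.5, ∠ ≈ 90.00°
|G| = 250 / 6.5 ≈ 38.462
Gain = 20 log₁₀(38.462) ≈ 31.70 dB
∠G = 0.00° − 90.00° = -90.00°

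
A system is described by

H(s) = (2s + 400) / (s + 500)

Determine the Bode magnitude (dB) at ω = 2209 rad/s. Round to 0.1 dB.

5.8 dB

Substitute s = j2209:
Numerator: 2(j2209) + 400 = 400 + j4418
Denominator: (j2209) + 500 = 500 + j2209
|N| = √(400² + 4418²) ≈ 4436.1, ∠N ≈ 84.83°
|D| = √(500² + 2209²) ≈ 2264.9, ∠D ≈ 77.25°
|H| = 4436.1 / 2264.9 ≈ 1.9586
Gain = 20 log₁₀(1.9586) ≈ 5.84 dB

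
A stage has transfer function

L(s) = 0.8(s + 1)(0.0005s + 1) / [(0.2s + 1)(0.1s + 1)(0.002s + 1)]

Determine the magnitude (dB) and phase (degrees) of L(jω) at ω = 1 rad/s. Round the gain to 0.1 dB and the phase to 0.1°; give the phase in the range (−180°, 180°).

At ω = 1 rad/s:
zero (1 + j1·1) = 1 + j1 → |·| ≈ 1.4142, ∠ ≈ 45.00°
zero (1 + j1·0.0005) = 1 + j0.0005 → |·| ≈ 1, ∠ ≈ 0.03°
pole (1 + j1·0.2) = 1 + j0.2 → |·| ≈ 1.0198, ∠ ≈ 11.31°
pole (1 + j1·0.1) = 1 + j0.1 → |·| ≈ 1.005, ∠ ≈ 5.71°
pole (1 + j1·0.002) = 1 + j0.002 → |·| ≈ 1, ∠ ≈ 0.11°
|L| = 0.8 · 1.4142 · 1 / (1.0198 · 1.005 · 1) ≈ 1.1039
Gain = 20 log₁₀(1.1039) ≈ 0.86 dB
∠L = (45.00° + 0.03°) − (11.31° + 5.71° + 0.11°) = 27.90°

0.9 dB, 27.9°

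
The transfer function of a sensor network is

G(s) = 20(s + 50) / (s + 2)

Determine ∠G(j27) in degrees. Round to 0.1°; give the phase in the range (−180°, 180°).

-57.4°

At s = jω = j27:
zero (s+50): 50 + j27 → |·| = √(50²+27²) = √3229 ≈ 56.824, ∠ = arctan(27/50) ≈ 28.37°
pole (s+2): 2 + j27 → |·| = √(2²+27²) = √733 ≈ 27.074, ∠ = arctan(27/2) ≈ 85.76°
∠G = 28.37° − 85.76° = -57.39°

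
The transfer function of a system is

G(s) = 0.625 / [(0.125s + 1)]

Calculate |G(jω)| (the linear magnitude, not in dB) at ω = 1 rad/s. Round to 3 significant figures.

At ω = 1 rad/s:
pole (1 + j1·0.125) = 1 + j0.125 → |·| ≈ 1.0078, ∠ ≈ 7.13°
|G| = 0.625 · 1 / (1.0078) ≈ 0.62016

0.620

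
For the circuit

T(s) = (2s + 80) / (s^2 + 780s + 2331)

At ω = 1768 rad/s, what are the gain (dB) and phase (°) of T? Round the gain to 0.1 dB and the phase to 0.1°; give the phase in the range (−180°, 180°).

Substitute s = j1768:
Numerator: 2(j1768) + 80 = 80 + j3536
Denominator: (j1768)^2 + 780(j1768) + 2331 = -3123493 + j1379040
|N| = √(80² + 3536²) ≈ 3536.9, ∠N ≈ 88.70°
|D| = √(3123493² + 1379040²) ≈ 3.4144e+06, ∠D ≈ 156.18°
|T| = 3536.9 / 3.4144e+06 ≈ 0.0010359
Gain = 20 log₁₀(0.0010359) ≈ -59.69 dB
∠T = 88.70° − 156.18° = -67.48°

-59.7 dB, -67.5°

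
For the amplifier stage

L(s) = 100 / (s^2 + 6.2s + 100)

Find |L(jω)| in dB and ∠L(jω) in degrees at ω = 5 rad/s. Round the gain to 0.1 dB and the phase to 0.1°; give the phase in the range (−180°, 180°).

1.8 dB, -22.5°

At s = jω = j5:
quadratic: (j5)² + 6.2·j5 + 100 = 75 + j31 → |·| ≈ 81.154, ∠ ≈ 22.46°
|L| = 100 / 81.154 ≈ 1.2322
Gain = 20 log₁₀(1.2322) ≈ 1.81 dB
∠L = 0.00° − 22.46° = -22.46°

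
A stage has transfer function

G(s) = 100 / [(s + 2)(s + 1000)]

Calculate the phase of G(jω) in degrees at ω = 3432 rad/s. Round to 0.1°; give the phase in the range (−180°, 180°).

At s = jω = j3432:
pole (s+2): 2 + j3432 → |·| = √(2²+3432²) = √11778628 ≈ 3432, ∠ = arctan(3432/2) ≈ 89.97°
pole (s+1000): 1000 + j3432 → |·| = √(1000²+3432²) = √12778624 ≈ 3574.7, ∠ = arctan(3432/1000) ≈ 73.76°
∠G = 0.00° − 163.73° = -163.73°

-163.7°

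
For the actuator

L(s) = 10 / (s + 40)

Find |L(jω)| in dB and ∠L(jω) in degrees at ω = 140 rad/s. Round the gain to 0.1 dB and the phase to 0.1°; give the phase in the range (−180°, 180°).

Substitute s = j140:
Numerator: 10 = 10 + j0
Denominator: (j140) + 40 = 40 + j140
|N| = √(10² + 0²) ≈ 10, ∠N ≈ 0.00°
|D| = √(40² + 140²) ≈ 145.6, ∠D ≈ 74.05°
|L| = 10 / 145.6 ≈ 0.068681
Gain = 20 log₁₀(0.068681) ≈ -23.26 dB
∠L = 0.00° − 74.05° = -74.05°

-23.3 dB, -74.1°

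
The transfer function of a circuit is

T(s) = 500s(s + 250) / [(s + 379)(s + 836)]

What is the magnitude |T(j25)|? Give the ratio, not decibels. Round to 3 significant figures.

9.89

At s = jω = j25:
zero (s+250): 250 + j25 → |·| = √(250²+25²) = √63125 ≈ 251.25, ∠ = arctan(25/250) ≈ 5.71°
zero at origin: s = j25 → |·| = 25, ∠ = 90.00°
pole (s+379): 379 + j25 → |·| = √(379²+25²) = √144266 ≈ 379.82, ∠ = arctan(25/379) ≈ 3.77°
pole (s+836): 836 + j25 → |·| = √(836²+25²) = √699521 ≈ 836.37, ∠ = arctan(25/836) ≈ 1.71°
|T| = 500 · 6281.2 / 3.1767e+05 ≈ 9.8864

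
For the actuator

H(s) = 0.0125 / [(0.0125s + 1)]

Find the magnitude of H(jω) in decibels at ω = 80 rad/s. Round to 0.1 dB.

At ω = 80 rad/s:
pole (1 + j80·0.0125) = 1 + j1 → |·| ≈ 1.4142, ∠ ≈ 45.00°
|H| = 0.0125 · 1 / (1.4142) ≈ 0.0088389
Gain = 20 log₁₀(0.0088389) ≈ -41.07 dB

-41.1 dB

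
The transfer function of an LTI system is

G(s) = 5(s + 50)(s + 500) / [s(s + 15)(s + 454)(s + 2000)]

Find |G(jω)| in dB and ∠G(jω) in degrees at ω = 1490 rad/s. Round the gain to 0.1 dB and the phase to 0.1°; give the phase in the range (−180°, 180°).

-117.3 dB, -129.6°

At s = jω = j1490:
zero (s+50): 50 + j1490 → |·| = √(50²+1490²) = √2222600 ≈ 1490.8, ∠ = arctan(1490/50) ≈ 88.08°
zero (s+500): 500 + j1490 → |·| = √(500²+1490²) = √2470100 ≈ 1571.7, ∠ = arctan(1490/500) ≈ 71.45°
pole (s+15): 15 + j1490 → |·| = √(15²+1490²) = √2220325 ≈ 1490.1, ∠ = arctan(1490/15) ≈ 89.42°
pole (s+454): 454 + j1490 → |·| = √(454²+1490²) = √2426216 ≈ 1557.6, ∠ = arctan(1490/454) ≈ 73.05°
pole (s+2000): 2000 + j1490 → |·| = √(2000²+1490²) = √6220100 ≈ 2494, ∠ = arctan(1490/2000) ≈ 36.69°
pole at origin: |s| = 1490, ∠ = 90.00° (in denominator)
|G| = 5 · 2.3431e+06 / 8.6249e+12 ≈ 1.3583e-06
Gain = 20 log₁₀(1.3583e-06) ≈ -117.34 dB
∠G = 159.53° − 289.16° = -129.63°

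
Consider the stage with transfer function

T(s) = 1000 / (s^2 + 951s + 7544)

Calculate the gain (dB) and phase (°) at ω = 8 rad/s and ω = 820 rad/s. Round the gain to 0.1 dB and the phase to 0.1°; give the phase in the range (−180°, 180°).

Substitute s = j8:
Numerator: 1000 = 1000 + j0
Denominator: (j8)^2 + 951(j8) + 7544 = 7480 + j7608
|N| = √(1000² + 0²) ≈ 1000, ∠N ≈ 0.00°
|D| = √(7480² + 7608²) ≈ 10669, ∠D ≈ 45.49°
|T| = 1000 / 10669 ≈ 0.093729
Gain = 20 log₁₀(0.093729) ≈ -20.56 dB
∠T = 0.00° − 45.49° = -45.49°

Substitute s = j820:
Numerator: 1000 = 1000 + j0
Denominator: (j820)^2 + 951(j820) + 7544 = -664856 + j779820
|N| = √(1000² + 0²) ≈ 1000, ∠N ≈ 0.00°
|D| = √(664856² + 779820²) ≈ 1.0248e+06, ∠D ≈ 130.45°
|T| = 1000 / 1.0248e+06 ≈ 0.0009758
Gain = 20 log₁₀(0.0009758) ≈ -60.21 dB
∠T = 0.00° − 130.45° = -130.45°

ω = 8: -20.6 dB, -45.5°; ω = 820: -60.2 dB, -130.5°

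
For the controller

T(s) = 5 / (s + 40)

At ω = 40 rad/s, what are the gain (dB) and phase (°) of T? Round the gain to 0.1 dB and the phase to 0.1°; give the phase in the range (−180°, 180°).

At s = jω = j40:
pole (s+40): 40 + j40 → |·| = √(40²+40²) = √3200 ≈ 56.569, ∠ = arctan(40/40) ≈ 45.00°
|T| = 5 / 56.569 ≈ 0.088388
Gain = 20 log₁₀(0.088388) ≈ -21.07 dB
∠T = 0.00° − 45.00° = -45.00°

-21.1 dB, -45.0°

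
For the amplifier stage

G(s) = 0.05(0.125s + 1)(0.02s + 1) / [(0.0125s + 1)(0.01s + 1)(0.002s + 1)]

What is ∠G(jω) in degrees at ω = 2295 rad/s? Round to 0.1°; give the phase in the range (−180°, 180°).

-74.7°

At ω = 2295 rad/s:
zero (1 + j2295·0.125) = 1 + j286.875 → |·| ≈ 286.88, ∠ ≈ 89.80°
zero (1 + j2295·0.02) = 1 + j45.9 → |·| ≈ 45.911, ∠ ≈ 88.75°
pole (1 + j2295·0.0125) = 1 + j28.6875 → |·| ≈ 28.705, ∠ ≈ 88.00°
pole (1 + j2295·0.01) = 1 + j22.95 → |·| ≈ 22.972, ∠ ≈ 87.51°
pole (1 + j2295·0.002) = 1 + j4.59 → |·| ≈ 4.6977, ∠ ≈ 77.71°
∠G = (89.80° + 88.75°) − (88.00° + 87.51° + 77.71°) = -74.67°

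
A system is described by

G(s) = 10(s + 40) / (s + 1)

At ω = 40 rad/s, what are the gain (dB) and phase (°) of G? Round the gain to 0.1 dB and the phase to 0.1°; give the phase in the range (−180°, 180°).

23.0 dB, -43.6°

At s = jω = j40:
zero (s+40): 40 + j40 → |·| = √(40²+40²) = √3200 ≈ 56.569, ∠ = arctan(40/40) ≈ 45.00°
pole (s+1): 1 + j40 → |·| = √(1²+40²) = √1601 ≈ 40.012, ∠ = arctan(40/1) ≈ 88.57°
|G| = 10 · 56.569 / 40.012 ≈ 14.138
Gain = 20 log₁₀(14.138) ≈ 23.01 dB
∠G = 45.00° − 88.57° = -43.57°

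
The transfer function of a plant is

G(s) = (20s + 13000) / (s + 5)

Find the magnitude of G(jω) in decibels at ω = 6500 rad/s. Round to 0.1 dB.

26.1 dB

Substitute s = j6500:
Numerator: 20(j6500) + 13000 = 13000 + j130000
Denominator: (j6500) + 5 = 5 + j6500
|N| = √(13000² + 130000²) ≈ 1.3065e+05, ∠N ≈ 84.29°
|D| = √(5² + 6500²) ≈ 6500, ∠D ≈ 89.96°
|G| = 1.3065e+05 / 6500 ≈ 20.1
Gain = 20 log₁₀(20.1) ≈ 26.06 dB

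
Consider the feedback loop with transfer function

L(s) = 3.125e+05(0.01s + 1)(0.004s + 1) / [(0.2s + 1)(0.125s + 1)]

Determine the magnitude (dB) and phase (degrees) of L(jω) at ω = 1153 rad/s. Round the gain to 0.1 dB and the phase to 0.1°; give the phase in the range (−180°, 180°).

54.2 dB, -16.5°

At ω = 1153 rad/s:
zero (1 + j1153·0.01) = 1 + j11.53 → |·| ≈ 11.573, ∠ ≈ 85.04°
zero (1 + j1153·0.004) = 1 + j4.612 → |·| ≈ 4.7192, ∠ ≈ 77.77°
pole (1 + j1153·0.2) = 1 + j230.6 → |·| ≈ 230.6, ∠ ≈ 89.75°
pole (1 + j1153·0.125) = 1 + j144.125 → |·| ≈ 144.13, ∠ ≈ 89.60°
|L| = 3.125e+05 · 11.573 · 4.7192 / (230.6 · 144.13) ≈ 513.51
Gain = 20 log₁₀(513.51) ≈ 54.21 dB
∠L = (85.04° + 77.77°) − (89.75° + 89.60°) = -16.54°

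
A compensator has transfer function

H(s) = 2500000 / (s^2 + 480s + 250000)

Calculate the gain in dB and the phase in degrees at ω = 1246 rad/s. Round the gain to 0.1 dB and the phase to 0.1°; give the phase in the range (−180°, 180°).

4.8 dB, -155.3°

At s = jω = j1246:
quadratic: (j1246)² + 480·j1246 + 250000 = -1302516 + j598080 → |·| ≈ 1.4333e+06, ∠ ≈ 155.34°
|H| = 2500000 / 1.4333e+06 ≈ 1.7442
Gain = 20 log₁₀(1.7442) ≈ 4.83 dB
∠H = 0.00° − 155.34° = -155.34°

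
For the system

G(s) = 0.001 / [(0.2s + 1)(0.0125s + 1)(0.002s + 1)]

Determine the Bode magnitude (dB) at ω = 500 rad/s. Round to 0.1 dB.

At ω = 500 rad/s:
pole (1 + j500·0.2) = 1 + j100 → |·| ≈ 100, ∠ ≈ 89.43°
pole (1 + j500·0.0125) = 1 + j6.25 → |·| ≈ 6.3295, ∠ ≈ 80.91°
pole (1 + j500·0.002) = 1 + j1 → |·| ≈ 1.4142, ∠ ≈ 45.00°
|G| = 0.001 · 1 / (100 · 6.3295 · 1.4142) ≈ 1.1172e-06
Gain = 20 log₁₀(1.1172e-06) ≈ -119.04 dB

-119.0 dB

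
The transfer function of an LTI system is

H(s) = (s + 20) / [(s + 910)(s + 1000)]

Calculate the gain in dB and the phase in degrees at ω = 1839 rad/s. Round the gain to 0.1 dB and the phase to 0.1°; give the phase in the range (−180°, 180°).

At s = jω = j1839:
zero (s+20): 20 + j1839 → |·| = √(20²+1839²) = √3382321 ≈ 1839.1, ∠ = arctan(1839/20) ≈ 89.38°
pole (s+910): 910 + j1839 → |·| = √(910²+1839²) = √4210021 ≈ 2051.8, ∠ = arctan(1839/910) ≈ 63.67°
pole (s+1000): 1000 + j1839 → |·| = √(1000²+1839²) = √4381921 ≈ 2093.3, ∠ = arctan(1839/1000) ≈ 61.46°
|H| = 1 · 1839.1 / 4.295e+06 ≈ 0.0004282
Gain = 20 log₁₀(0.0004282) ≈ -67.37 dB
∠H = 89.38° − 125.13° = -35.75°

-67.4 dB, -35.8°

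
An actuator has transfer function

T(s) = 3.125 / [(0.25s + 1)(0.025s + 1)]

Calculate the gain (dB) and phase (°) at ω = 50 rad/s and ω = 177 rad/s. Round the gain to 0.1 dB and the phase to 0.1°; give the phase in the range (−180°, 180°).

ω = 50: -16.2 dB, -136.8°; ω = 177: -36.2 dB, -166.0°

At ω = 50 rad/s:
pole (1 + j50·0.25) = 1 + j12.5 → |·| ≈ 12.54, ∠ ≈ 85.43°
pole (1 + j50·0.025) = 1 + j1.25 → |·| ≈ 1.6008, ∠ ≈ 51.34°
|T| = 3.125 · 1 / (12.54 · 1.6008) ≈ 0.15567
Gain = 20 log₁₀(0.15567) ≈ -16.16 dB
∠T = (0°) − (85.43° + 51.34°) = -136.77°

At ω = 177 rad/s:
pole (1 + j177·0.25) = 1 + j44.25 → |·| ≈ 44.261, ∠ ≈ 88.71°
pole (1 + j177·0.025) = 1 + j4.425 → |·| ≈ 4.5366, ∠ ≈ 77.27°
|T| = 3.125 · 1 / (44.261 · 4.5366) ≈ 0.015563
Gain = 20 log₁₀(0.015563) ≈ -36.16 dB
∠T = (0°) − (88.71° + 77.27°) = -165.98°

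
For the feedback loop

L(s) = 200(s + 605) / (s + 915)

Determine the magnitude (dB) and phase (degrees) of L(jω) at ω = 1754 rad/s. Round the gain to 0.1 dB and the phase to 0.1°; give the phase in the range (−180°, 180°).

45.5 dB, 8.5°

At s = jω = j1754:
zero (s+605): 605 + j1754 → |·| = √(605²+1754²) = √3442541 ≈ 1855.4, ∠ = arctan(1754/605) ≈ 70.97°
pole (s+915): 915 + j1754 → |·| = √(915²+1754²) = √3913741 ≈ 1978.3, ∠ = arctan(1754/915) ≈ 62.45°
|L| = 200 · 1855.4 / 1978.3 ≈ 187.58
Gain = 20 log₁₀(187.58) ≈ 45.46 dB
∠L = 70.97° − 62.45° = 8.52°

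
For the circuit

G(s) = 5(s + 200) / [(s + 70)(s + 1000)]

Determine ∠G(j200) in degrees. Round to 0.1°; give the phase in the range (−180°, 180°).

At s = jω = j200:
zero (s+200): 200 + j200 → |·| = √(200²+200²) = √80000 ≈ 282.84, ∠ = arctan(200/200) ≈ 45.00°
pole (s+70): 70 + j200 → |·| = √(70²+200²) = √44900 ≈ 211.9, ∠ = arctan(200/70) ≈ 70.71°
pole (s+1000): 1000 + j200 → |·| = √(1000²+200²) = √1040000 ≈ 1019.8, ∠ = arctan(200/1000) ≈ 11.31°
∠G = 45.00° − 82.02° = -37.02°

-37.0°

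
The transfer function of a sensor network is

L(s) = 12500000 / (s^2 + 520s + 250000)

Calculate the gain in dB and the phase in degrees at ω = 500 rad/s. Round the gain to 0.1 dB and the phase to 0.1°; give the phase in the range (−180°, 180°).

33.6 dB, -90.0°

At s = jω = j500:
quadratic: (j500)² + 520·j500 + 250000 = 0 + j260000 → |·| ≈ 2.6e+05, ∠ ≈ 90.00°
|L| = 12500000 / 2.6e+05 ≈ 48.077
Gain = 20 log₁₀(48.077) ≈ 33.64 dB
∠L = 0.00° − 90.00° = -90.00°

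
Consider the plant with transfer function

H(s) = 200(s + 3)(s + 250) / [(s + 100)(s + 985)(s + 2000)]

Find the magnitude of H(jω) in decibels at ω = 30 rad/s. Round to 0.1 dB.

At s = jω = j30:
zero (s+3): 3 + j30 → |·| = √(3²+30²) = √909 ≈ 30.15, ∠ = arctan(30/3) ≈ 84.29°
zero (s+250): 250 + j30 → |·| = √(250²+30²) = √63400 ≈ 251.79, ∠ = arctan(30/250) ≈ 6.84°
pole (s+100): 100 + j30 → |·| = √(100²+30²) = √10900 ≈ 104.4, ∠ = arctan(30/100) ≈ 16.70°
pole (s+985): 985 + j30 → |·| = √(985²+30²) = √971125 ≈ 985.46, ∠ = arctan(30/985) ≈ 1.74°
pole (s+2000): 2000 + j30 → |·| = √(2000²+30²) = √4000900 ≈ 2000.2, ∠ = arctan(30/2000) ≈ 0.86°
|H| = 200 · 7591.5 / 2.0578e+08 ≈ 0.0073783
Gain = 20 log₁₀(0.0073783) ≈ -42.64 dB

-42.6 dB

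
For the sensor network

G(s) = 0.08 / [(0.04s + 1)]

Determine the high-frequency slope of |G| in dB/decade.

Each pole contributes −20 dB/decade at high frequency; each zero contributes +20 dB/decade.
Net: 0 zero(s) − 1 pole(s) → -20 dB/decade.

-20 dB/decade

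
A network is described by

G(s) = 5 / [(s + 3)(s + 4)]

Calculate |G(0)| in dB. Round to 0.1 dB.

G(0) = 5 / (3·4) ≈ 0.41667
20 log₁₀(0.41667) ≈ -7.60 dB

-7.6 dB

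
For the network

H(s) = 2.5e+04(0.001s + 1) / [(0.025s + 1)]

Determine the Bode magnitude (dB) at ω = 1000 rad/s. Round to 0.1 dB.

63.0 dB

At ω = 1000 rad/s:
zero (1 + j1000·0.001) = 1 + j1 → |·| ≈ 1.4142, ∠ ≈ 45.00°
pole (1 + j1000·0.025) = 1 + j25 → |·| ≈ 25.02, ∠ ≈ 87.71°
|H| = 2.5e+04 · 1.4142 / (25.02) ≈ 1413.1
Gain = 20 log₁₀(1413.1) ≈ 63.00 dB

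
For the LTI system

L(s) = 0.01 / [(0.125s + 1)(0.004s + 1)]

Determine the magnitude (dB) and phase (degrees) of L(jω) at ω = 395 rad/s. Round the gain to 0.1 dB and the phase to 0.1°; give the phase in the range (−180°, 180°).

-79.3 dB, -146.5°

At ω = 395 rad/s:
pole (1 + j395·0.125) = 1 + j49.375 → |·| ≈ 49.385, ∠ ≈ 88.84°
pole (1 + j395·0.004) = 1 + j1.58 → |·| ≈ 1.8699, ∠ ≈ 57.67°
|L| = 0.01 · 1 / (49.385 · 1.8699) ≈ 0.00010829
Gain = 20 log₁₀(0.00010829) ≈ -79.31 dB
∠L = (0°) − (88.84° + 57.67°) = -146.51°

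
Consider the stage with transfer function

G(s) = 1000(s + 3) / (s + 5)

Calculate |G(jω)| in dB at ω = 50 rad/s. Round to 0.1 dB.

60.0 dB

At s = jω = j50:
zero (s+3): 3 + j50 → |·| = √(3²+50²) = √2509 ≈ 50.09, ∠ = arctan(50/3) ≈ 86.57°
pole (s+5): 5 + j50 → |·| = √(5²+50²) = √2525 ≈ 50.249, ∠ = arctan(50/5) ≈ 84.29°
|G| = 1000 · 50.09 / 50.249 ≈ 996.84
Gain = 20 log₁₀(996.84) ≈ 59.97 dB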